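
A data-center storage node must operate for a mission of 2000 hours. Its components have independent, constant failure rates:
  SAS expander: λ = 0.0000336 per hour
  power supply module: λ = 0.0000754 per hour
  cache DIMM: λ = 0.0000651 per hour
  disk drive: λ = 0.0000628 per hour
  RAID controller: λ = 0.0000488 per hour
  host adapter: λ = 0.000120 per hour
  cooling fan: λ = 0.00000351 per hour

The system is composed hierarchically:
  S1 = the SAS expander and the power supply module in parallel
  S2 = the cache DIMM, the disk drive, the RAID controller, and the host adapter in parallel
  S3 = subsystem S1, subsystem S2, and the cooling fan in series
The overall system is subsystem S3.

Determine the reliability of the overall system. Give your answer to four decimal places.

0.9837

R(SAS expander) = exp(−0.0000336 × 2000) = 0.935008
R(power supply module) = exp(−0.0000754 × 2000) = 0.860020
R(cache DIMM) = exp(−0.0000651 × 2000) = 0.877920
R(disk drive) = exp(−0.0000628 × 2000) = 0.881968
R(RAID controller) = exp(−0.0000488 × 2000) = 0.907012
R(host adapter) = exp(−0.000120 × 2000) = 0.786628
R(cooling fan) = exp(−0.00000351 × 2000) = 0.993005
Parallel (SAS expander and power supply module): 1 − (1 − 0.935008)(1 − 0.860020) = 0.990902
Parallel (cache DIMM, disk drive, RAID controller, and host adapter): 1 − (1 − 0.877920)(1 − 0.881968)(1 − 0.907012)(1 − 0.786628) = 0.999714
Series ([0.990902], [0.999714], and cooling fan): 0.990902 × 0.999714 × 0.993005 = 0.9837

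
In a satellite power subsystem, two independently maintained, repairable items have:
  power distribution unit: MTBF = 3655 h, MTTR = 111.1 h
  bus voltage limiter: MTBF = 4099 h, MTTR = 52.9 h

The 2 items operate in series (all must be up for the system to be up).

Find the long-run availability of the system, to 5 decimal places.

0.95813

A(power distribution unit) = MTBF/(MTBF+MTTR) = 3655/(3655+111.1) = 0.970500
A(bus voltage limiter) = MTBF/(MTBF+MTTR) = 4099/(4099+52.9) = 0.987259
Series availability: 0.970500 × 0.987259 = 0.95813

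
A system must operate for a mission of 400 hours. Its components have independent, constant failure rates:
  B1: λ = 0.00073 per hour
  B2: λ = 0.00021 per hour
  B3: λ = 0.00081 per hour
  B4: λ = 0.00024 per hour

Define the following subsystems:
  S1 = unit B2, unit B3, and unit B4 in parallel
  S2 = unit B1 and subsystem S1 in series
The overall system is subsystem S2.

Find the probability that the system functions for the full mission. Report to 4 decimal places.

0.7452

R(B1) = exp(−0.00073 × 400) = 0.746769
R(B2) = exp(−0.00021 × 400) = 0.919431
R(B3) = exp(−0.00081 × 400) = 0.723250
R(B4) = exp(−0.00024 × 400) = 0.908464
Parallel (B2, B3, and B4): 1 − (1 − 0.919431)(1 − 0.723250)(1 − 0.908464) = 0.997959
Series (B1 and [0.997959]): 0.746769 × 0.997959 = 0.7452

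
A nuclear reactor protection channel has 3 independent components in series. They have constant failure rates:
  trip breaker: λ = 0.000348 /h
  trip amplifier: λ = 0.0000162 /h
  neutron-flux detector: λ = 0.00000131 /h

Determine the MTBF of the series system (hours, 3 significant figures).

2740

Series of exponential components: λ_sys = Σ λ_i
λ_sys = 0.000348 + 0.0000162 + 0.00000131 = 3.6551e-04 /h
MTBF = 1 / λ_sys = 2740 h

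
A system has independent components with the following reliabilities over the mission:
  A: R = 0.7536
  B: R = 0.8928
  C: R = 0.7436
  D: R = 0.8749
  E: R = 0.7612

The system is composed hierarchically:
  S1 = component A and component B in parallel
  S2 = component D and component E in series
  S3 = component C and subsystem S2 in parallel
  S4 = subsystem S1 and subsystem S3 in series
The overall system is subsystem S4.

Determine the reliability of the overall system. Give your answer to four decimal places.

0.8902

Parallel (A and B): 1 − (1 − 0.753600)(1 − 0.892800) = 0.973586
Series (D and E): 0.874900 × 0.761200 = 0.665974
Parallel (C and [0.665974]): 1 − (1 − 0.743600)(1 − 0.665974) = 0.914356
Series ([0.973586] and [0.914356]): 0.973586 × 0.914356 = 0.8902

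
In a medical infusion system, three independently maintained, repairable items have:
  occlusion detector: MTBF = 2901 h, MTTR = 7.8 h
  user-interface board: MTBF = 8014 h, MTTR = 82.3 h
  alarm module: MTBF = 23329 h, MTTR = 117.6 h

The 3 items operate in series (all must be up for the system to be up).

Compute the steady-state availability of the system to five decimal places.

0.98223

A(occlusion detector) = MTBF/(MTBF+MTTR) = 2901/(2901+7.8) = 0.997318
A(user-interface board) = MTBF/(MTBF+MTTR) = 8014/(8014+82.3) = 0.989835
A(alarm module) = MTBF/(MTBF+MTTR) = 23329/(23329+117.6) = 0.994984
Series availability: 0.997318 × 0.989835 × 0.994984 = 0.98223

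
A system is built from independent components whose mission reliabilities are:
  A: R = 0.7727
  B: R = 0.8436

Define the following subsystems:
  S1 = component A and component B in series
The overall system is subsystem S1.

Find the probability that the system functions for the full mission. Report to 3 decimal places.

Series (A and B): 0.77270 × 0.84360 = 0.652

0.652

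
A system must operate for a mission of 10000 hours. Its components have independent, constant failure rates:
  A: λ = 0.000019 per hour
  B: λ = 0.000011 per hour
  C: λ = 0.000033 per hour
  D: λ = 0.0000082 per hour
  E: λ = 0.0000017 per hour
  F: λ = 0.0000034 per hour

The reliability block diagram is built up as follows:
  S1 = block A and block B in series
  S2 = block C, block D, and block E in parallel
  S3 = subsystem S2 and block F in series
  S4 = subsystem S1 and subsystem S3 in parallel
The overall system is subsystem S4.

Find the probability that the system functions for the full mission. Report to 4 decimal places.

0.9912

R(A) = exp(−0.000019 × 10000) = 0.826959
R(B) = exp(−0.000011 × 10000) = 0.895834
R(C) = exp(−0.000033 × 10000) = 0.718924
R(D) = exp(−0.0000082 × 10000) = 0.921272
R(E) = exp(−0.0000017 × 10000) = 0.983144
R(F) = exp(−0.0000034 × 10000) = 0.966572
Series (A and B): 0.826959 × 0.895834 = 0.740818
Parallel (C, D, and E): 1 − (1 − 0.718924)(1 − 0.921272)(1 − 0.983144) = 0.999627
Series ([0.999627] and F): 0.999627 × 0.966572 = 0.966211
Parallel ([0.740818] and [0.966211]): 1 − (1 − 0.740818)(1 − 0.966211) = 0.9912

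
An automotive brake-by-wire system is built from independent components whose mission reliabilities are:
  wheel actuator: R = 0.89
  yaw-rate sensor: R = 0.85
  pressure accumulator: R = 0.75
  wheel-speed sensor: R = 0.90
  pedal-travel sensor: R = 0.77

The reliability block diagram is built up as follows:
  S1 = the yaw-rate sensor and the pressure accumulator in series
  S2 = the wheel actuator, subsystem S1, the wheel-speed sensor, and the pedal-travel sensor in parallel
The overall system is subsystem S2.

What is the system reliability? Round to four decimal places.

0.9991

Series (yaw-rate sensor and pressure accumulator): 0.850000 × 0.750000 = 0.637500
Parallel (wheel actuator, [0.637500], wheel-speed sensor, and pedal-travel sensor): 1 − (1 − 0.890000)(1 − 0.637500)(1 − 0.900000)(1 − 0.770000) = 0.9991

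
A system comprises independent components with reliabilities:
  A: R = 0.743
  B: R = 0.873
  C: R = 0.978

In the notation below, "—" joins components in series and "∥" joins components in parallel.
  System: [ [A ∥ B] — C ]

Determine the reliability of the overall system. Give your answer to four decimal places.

Parallel (A and B): 1 − (1 − 0.743000)(1 − 0.873000) = 0.967361
Series ([0.967361] and C): 0.967361 × 0.978000 = 0.9461

0.9461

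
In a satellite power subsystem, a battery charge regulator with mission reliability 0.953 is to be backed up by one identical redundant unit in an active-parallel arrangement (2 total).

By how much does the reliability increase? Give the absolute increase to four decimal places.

0.0448

R_before = 0.953
R_after = 1 − (1 − 0.953)^2 = 0.9978
ΔR = 0.9978 − 0.953 = 0.0448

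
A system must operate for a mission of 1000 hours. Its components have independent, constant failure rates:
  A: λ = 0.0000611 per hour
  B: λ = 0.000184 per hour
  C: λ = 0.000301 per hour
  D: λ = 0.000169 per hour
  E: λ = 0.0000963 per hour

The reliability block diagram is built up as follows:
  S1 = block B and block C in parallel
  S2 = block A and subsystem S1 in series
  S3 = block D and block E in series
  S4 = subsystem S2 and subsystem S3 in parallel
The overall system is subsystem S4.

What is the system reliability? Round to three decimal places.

0.977

R(A) = exp(−0.0000611 × 1000) = 0.94073
R(B) = exp(−0.000184 × 1000) = 0.83194
R(C) = exp(−0.000301 × 1000) = 0.74008
R(D) = exp(−0.000169 × 1000) = 0.84451
R(E) = exp(−0.0000963 × 1000) = 0.90819
Parallel (B and C): 1 − (1 − 0.83194)(1 − 0.74008) = 0.95632
Series (A and [0.95632]): 0.94073 × 0.95632 = 0.89964
Series (D and E): 0.84451 × 0.90819 = 0.76698
Parallel ([0.89964] and [0.76698]): 1 − (1 − 0.89964)(1 − 0.76698) = 0.977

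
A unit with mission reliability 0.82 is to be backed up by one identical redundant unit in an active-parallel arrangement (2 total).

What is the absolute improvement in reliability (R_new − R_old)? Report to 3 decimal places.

0.148

R_before = 0.82
R_after = 1 − (1 − 0.82)^2 = 0.968
ΔR = 0.968 − 0.82 = 0.148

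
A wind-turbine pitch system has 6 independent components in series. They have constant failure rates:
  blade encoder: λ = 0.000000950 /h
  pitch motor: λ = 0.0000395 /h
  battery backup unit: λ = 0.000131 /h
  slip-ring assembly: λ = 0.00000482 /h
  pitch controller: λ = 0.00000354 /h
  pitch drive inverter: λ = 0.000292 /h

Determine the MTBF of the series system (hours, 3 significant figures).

Series of exponential components: λ_sys = Σ λ_i
λ_sys = 0.000000950 + 0.0000395 + 0.000131 + 0.00000482 + 0.00000354 + 0.000292 = 4.7181e-04 /h
MTBF = 1 / λ_sys = 2120 h

2120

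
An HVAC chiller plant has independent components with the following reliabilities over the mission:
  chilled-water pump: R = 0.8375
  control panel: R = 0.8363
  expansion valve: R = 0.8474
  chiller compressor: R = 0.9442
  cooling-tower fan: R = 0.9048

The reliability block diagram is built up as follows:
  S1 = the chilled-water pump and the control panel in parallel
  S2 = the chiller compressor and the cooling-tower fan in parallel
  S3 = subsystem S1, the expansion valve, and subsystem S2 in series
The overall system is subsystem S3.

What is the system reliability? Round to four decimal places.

Parallel (chilled-water pump and control panel): 1 − (1 − 0.837500)(1 − 0.836300) = 0.973399
Parallel (chiller compressor and cooling-tower fan): 1 − (1 − 0.944200)(1 − 0.904800) = 0.994688
Series ([0.973399], expansion valve, and [0.994688]): 0.973399 × 0.847400 × 0.994688 = 0.8205

0.8205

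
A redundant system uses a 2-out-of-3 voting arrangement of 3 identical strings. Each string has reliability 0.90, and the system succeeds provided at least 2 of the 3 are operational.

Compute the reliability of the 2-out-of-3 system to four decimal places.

R = Σ_{i=2}^{3} C(3,i) p^i (1−p)^{3−i} with p = 0.90
C(3,2)·0.90^2·0.10^1 = 0.243000
C(3,3)·0.90^3·0.10^0 = 0.729000
Sum = 0.9720

0.9720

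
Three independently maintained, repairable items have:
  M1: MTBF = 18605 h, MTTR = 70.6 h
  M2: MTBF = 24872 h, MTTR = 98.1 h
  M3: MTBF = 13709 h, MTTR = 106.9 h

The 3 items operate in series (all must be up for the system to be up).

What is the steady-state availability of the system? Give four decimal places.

0.9846

A(M1) = MTBF/(MTBF+MTTR) = 18605/(18605+70.6) = 0.996220
A(M2) = MTBF/(MTBF+MTTR) = 24872/(24872+98.1) = 0.996071
A(M3) = MTBF/(MTBF+MTTR) = 13709/(13709+106.9) = 0.992263
Series availability: 0.996220 × 0.996071 × 0.992263 = 0.9846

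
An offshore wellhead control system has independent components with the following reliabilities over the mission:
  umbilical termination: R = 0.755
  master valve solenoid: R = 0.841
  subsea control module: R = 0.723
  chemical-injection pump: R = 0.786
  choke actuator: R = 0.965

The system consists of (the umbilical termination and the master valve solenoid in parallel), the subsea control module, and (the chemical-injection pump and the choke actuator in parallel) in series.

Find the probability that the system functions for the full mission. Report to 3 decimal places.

Parallel (umbilical termination and master valve solenoid): 1 − (1 − 0.75500)(1 − 0.84100) = 0.96105
Parallel (chemical-injection pump and choke actuator): 1 − (1 − 0.78600)(1 − 0.96500) = 0.99251
Series ([0.96105], subsea control module, and [0.99251]): 0.96105 × 0.72300 × 0.99251 = 0.690

0.690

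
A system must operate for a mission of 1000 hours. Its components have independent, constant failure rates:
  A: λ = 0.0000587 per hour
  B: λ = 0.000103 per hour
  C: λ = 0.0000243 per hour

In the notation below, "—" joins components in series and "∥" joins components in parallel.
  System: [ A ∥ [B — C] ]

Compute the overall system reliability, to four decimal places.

R(A) = exp(−0.0000587 × 1000) = 0.942990
R(B) = exp(−0.000103 × 1000) = 0.902127
R(C) = exp(−0.0000243 × 1000) = 0.975993
Series (B and C): 0.902127 × 0.975993 = 0.880470
Parallel (A and [0.880470]): 1 − (1 − 0.942990)(1 − 0.880470) = 0.9932

0.9932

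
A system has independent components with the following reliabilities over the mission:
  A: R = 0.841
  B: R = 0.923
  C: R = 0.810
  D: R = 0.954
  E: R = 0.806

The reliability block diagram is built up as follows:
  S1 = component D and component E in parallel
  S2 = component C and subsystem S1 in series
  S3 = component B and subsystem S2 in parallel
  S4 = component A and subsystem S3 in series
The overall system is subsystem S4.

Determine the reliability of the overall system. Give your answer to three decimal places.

0.828

Parallel (D and E): 1 − (1 − 0.95400)(1 − 0.80600) = 0.99108
Series (C and [0.99108]): 0.81000 × 0.99108 = 0.80277
Parallel (B and [0.80277]): 1 − (1 − 0.92300)(1 − 0.80277) = 0.98481
Series (A and [0.98481]): 0.84100 × 0.98481 = 0.828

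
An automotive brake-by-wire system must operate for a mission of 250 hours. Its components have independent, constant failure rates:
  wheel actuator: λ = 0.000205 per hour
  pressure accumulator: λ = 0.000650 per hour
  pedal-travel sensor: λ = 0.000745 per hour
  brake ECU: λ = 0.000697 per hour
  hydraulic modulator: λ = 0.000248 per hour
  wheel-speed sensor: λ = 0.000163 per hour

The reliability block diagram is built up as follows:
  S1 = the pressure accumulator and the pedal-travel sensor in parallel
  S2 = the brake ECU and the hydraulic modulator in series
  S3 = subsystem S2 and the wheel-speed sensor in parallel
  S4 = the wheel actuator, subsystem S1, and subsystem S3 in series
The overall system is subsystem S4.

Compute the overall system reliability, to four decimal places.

R(wheel actuator) = exp(−0.000205 × 250) = 0.950041
R(pressure accumulator) = exp(−0.000650 × 250) = 0.850016
R(pedal-travel sensor) = exp(−0.000745 × 250) = 0.830066
R(brake ECU) = exp(−0.000697 × 250) = 0.840087
R(hydraulic modulator) = exp(−0.000248 × 250) = 0.939883
R(wheel-speed sensor) = exp(−0.000163 × 250) = 0.960069
Parallel (pressure accumulator and pedal-travel sensor): 1 − (1 − 0.850016)(1 − 0.830066) = 0.974513
Series (brake ECU and hydraulic modulator): 0.840087 × 0.939883 = 0.789583
Parallel ([0.789583] and wheel-speed sensor): 1 − (1 − 0.789583)(1 − 0.960069) = 0.991598
Series (wheel actuator, [0.974513], and [0.991598]): 0.950041 × 0.974513 × 0.991598 = 0.9180

0.9180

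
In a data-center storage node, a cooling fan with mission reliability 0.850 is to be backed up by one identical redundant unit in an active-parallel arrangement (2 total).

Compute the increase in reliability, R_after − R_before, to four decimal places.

R_before = 0.850
R_after = 1 − (1 − 0.850)^2 = 0.9775
ΔR = 0.9775 − 0.850 = 0.1275

0.1275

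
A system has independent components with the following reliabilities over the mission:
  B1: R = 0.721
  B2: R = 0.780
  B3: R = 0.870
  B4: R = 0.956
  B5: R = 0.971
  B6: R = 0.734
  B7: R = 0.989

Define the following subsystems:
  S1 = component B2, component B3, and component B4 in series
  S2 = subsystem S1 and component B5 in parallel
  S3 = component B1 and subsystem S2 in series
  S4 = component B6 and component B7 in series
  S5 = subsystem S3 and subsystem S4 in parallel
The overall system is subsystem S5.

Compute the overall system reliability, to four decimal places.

Series (B2, B3, and B4): 0.780000 × 0.870000 × 0.956000 = 0.648742
Parallel ([0.648742] and B5): 1 − (1 − 0.648742)(1 − 0.971000) = 0.989814
Series (B1 and [0.989814]): 0.721000 × 0.989814 = 0.713656
Series (B6 and B7): 0.734000 × 0.989000 = 0.725926
Parallel ([0.713656] and [0.725926]): 1 − (1 − 0.713656)(1 − 0.725926) = 0.9215

0.9215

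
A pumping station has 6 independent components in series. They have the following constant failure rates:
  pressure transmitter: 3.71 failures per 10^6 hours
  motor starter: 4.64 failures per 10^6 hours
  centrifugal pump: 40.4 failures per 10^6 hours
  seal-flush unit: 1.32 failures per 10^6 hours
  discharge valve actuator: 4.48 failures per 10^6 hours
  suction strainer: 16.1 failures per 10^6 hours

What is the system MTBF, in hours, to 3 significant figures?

Series of exponential components: λ_sys = Σ λ_i
λ_sys = 0.00000371 + 0.00000464 + 0.0000404 + 0.00000132 + 0.00000448 + 0.0000161 = 7.0650e-05 /h
MTBF = 1 / λ_sys = 14200 h

14200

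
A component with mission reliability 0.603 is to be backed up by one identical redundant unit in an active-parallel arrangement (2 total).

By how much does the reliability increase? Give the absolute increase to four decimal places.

0.2394

R_before = 0.603
R_after = 1 − (1 − 0.603)^2 = 0.8424
ΔR = 0.8424 − 0.603 = 0.2394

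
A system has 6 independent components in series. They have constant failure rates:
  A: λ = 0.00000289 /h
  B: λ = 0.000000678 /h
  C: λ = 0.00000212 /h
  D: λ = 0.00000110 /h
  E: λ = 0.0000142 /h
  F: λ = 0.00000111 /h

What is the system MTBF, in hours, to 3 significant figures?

45300

Series of exponential components: λ_sys = Σ λ_i
λ_sys = 0.00000289 + 0.000000678 + 0.00000212 + 0.00000110 + 0.0000142 + 0.00000111 = 2.2098e-05 /h
MTBF = 1 / λ_sys = 45300 h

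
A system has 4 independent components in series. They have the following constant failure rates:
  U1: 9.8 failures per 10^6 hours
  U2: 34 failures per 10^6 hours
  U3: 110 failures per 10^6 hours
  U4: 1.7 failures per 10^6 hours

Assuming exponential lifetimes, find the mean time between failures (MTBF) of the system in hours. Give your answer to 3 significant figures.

Series of exponential components: λ_sys = Σ λ_i
λ_sys = 0.0000098 + 0.000034 + 0.00011 + 0.0000017 = 1.5550e-04 /h
MTBF = 1 / λ_sys = 6430 h

6430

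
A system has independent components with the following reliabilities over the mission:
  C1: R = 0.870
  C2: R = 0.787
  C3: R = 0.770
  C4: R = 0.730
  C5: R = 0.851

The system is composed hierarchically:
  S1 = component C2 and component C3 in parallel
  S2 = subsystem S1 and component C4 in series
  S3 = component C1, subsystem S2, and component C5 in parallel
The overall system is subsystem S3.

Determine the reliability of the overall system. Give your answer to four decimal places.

Parallel (C2 and C3): 1 − (1 − 0.787000)(1 − 0.770000) = 0.951010
Series ([0.951010] and C4): 0.951010 × 0.730000 = 0.694237
Parallel (C1, [0.694237], and C5): 1 − (1 − 0.870000)(1 − 0.694237)(1 − 0.851000) = 0.9941

0.9941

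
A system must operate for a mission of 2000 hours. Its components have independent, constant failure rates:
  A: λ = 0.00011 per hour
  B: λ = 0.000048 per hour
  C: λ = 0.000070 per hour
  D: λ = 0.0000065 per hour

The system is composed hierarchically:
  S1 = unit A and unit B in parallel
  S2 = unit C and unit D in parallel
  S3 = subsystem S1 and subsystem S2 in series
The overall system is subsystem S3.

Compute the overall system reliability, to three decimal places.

0.980

R(A) = exp(−0.00011 × 2000) = 0.80252
R(B) = exp(−0.000048 × 2000) = 0.90846
R(C) = exp(−0.000070 × 2000) = 0.86936
R(D) = exp(−0.0000065 × 2000) = 0.98708
Parallel (A and B): 1 − (1 − 0.80252)(1 − 0.90846) = 0.98192
Parallel (C and D): 1 − (1 − 0.86936)(1 − 0.98708) = 0.99831
Series ([0.98192] and [0.99831]): 0.98192 × 0.99831 = 0.980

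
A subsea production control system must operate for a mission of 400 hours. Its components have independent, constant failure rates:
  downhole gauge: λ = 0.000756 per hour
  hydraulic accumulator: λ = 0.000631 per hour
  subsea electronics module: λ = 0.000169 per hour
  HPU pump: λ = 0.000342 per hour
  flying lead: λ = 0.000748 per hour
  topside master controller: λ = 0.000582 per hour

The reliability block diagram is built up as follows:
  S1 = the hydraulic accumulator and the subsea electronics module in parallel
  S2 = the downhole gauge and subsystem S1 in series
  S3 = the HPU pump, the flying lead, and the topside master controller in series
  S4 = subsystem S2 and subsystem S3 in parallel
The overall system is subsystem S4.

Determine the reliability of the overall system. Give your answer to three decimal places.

R(downhole gauge) = exp(−0.000756 × 400) = 0.73904
R(hydraulic accumulator) = exp(−0.000631 × 400) = 0.77693
R(subsea electronics module) = exp(−0.000169 × 400) = 0.93463
R(HPU pump) = exp(−0.000342 × 400) = 0.87214
R(flying lead) = exp(−0.000748 × 400) = 0.74141
R(topside master controller) = exp(−0.000582 × 400) = 0.79231
Parallel (hydraulic accumulator and subsea electronics module): 1 − (1 − 0.77693)(1 − 0.93463) = 0.98542
Series (downhole gauge and [0.98542]): 0.73904 × 0.98542 = 0.72826
Series (HPU pump, flying lead, and topside master controller): 0.87214 × 0.74141 × 0.79231 = 0.51232
Parallel ([0.72826] and [0.51232]): 1 − (1 − 0.72826)(1 − 0.51232) = 0.867

0.867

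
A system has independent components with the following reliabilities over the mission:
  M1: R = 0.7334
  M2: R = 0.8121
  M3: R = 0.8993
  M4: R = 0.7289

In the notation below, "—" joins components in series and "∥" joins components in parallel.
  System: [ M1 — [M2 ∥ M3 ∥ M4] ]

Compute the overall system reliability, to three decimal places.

Parallel (M2, M3, and M4): 1 − (1 − 0.81210)(1 − 0.89930)(1 − 0.72890) = 0.99487
Series (M1 and [0.99487]): 0.73340 × 0.99487 = 0.730

0.730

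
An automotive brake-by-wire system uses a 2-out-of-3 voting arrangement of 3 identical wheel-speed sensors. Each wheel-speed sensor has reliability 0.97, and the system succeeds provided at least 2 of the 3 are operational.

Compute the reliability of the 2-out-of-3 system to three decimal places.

R = Σ_{i=2}^{3} C(3,i) p^i (1−p)^{3−i} with p = 0.97
C(3,2)·0.97^2·0.03^1 = 0.08468
C(3,3)·0.97^3·0.03^0 = 0.91267
Sum = 0.997

0.997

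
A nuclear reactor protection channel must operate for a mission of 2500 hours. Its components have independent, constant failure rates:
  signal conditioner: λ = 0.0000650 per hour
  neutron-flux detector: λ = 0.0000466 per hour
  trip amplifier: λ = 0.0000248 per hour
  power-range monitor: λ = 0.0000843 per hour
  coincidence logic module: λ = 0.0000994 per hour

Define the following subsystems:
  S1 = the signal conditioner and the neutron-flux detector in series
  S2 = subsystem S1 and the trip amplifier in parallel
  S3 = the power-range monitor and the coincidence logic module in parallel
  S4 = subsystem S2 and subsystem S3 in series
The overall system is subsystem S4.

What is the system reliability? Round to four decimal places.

R(signal conditioner) = exp(−0.0000650 × 2500) = 0.850016
R(neutron-flux detector) = exp(−0.0000466 × 2500) = 0.890030
R(trip amplifier) = exp(−0.0000248 × 2500) = 0.939883
R(power-range monitor) = exp(−0.0000843 × 2500) = 0.809977
R(coincidence logic module) = exp(−0.0000994 × 2500) = 0.779970
Series (signal conditioner and neutron-flux detector): 0.850016 × 0.890030 = 0.756540
Parallel ([0.756540] and trip amplifier): 1 − (1 − 0.756540)(1 − 0.939883) = 0.985364
Parallel (power-range monitor and coincidence logic module): 1 − (1 − 0.809977)(1 − 0.779970) = 0.958189
Series ([0.985364] and [0.958189]): 0.985364 × 0.958189 = 0.9442

0.9442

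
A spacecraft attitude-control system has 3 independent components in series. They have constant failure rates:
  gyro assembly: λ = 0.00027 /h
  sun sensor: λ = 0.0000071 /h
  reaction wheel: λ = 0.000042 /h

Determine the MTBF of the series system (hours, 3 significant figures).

Series of exponential components: λ_sys = Σ λ_i
λ_sys = 0.00027 + 0.0000071 + 0.000042 = 3.1910e-04 /h
MTBF = 1 / λ_sys = 3130 h

3130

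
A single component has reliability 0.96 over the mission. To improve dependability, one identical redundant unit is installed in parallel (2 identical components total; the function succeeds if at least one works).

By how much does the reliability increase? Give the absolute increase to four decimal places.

0.0384

R_before = 0.96
R_after = 1 − (1 − 0.96)^2 = 0.9984
ΔR = 0.9984 − 0.96 = 0.0384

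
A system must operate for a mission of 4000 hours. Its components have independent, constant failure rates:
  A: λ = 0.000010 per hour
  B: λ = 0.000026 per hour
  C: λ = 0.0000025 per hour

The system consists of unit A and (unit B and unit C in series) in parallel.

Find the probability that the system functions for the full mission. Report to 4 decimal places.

R(A) = exp(−0.000010 × 4000) = 0.960789
R(B) = exp(−0.000026 × 4000) = 0.901225
R(C) = exp(−0.0000025 × 4000) = 0.990050
Series (B and C): 0.901225 × 0.990050 = 0.892258
Parallel (A and [0.892258]): 1 − (1 − 0.960789)(1 − 0.892258) = 0.9958

0.9958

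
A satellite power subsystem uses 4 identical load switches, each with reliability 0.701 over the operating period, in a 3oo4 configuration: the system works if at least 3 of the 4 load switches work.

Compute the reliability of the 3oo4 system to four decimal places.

0.6535

R = Σ_{i=3}^{4} C(4,i) p^i (1−p)^{4−i} with p = 0.701
C(4,3)·0.701^3·0.299^1 = 0.411989
C(4,4)·0.701^4·0.299^0 = 0.241475
Sum = 0.6535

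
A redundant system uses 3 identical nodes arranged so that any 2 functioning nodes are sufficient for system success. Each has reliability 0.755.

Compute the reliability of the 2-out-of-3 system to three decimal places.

0.849

R = Σ_{i=2}^{3} C(3,i) p^i (1−p)^{3−i} with p = 0.755
C(3,2)·0.755^2·0.245^1 = 0.41897
C(3,3)·0.755^3·0.245^0 = 0.43037
Sum = 0.849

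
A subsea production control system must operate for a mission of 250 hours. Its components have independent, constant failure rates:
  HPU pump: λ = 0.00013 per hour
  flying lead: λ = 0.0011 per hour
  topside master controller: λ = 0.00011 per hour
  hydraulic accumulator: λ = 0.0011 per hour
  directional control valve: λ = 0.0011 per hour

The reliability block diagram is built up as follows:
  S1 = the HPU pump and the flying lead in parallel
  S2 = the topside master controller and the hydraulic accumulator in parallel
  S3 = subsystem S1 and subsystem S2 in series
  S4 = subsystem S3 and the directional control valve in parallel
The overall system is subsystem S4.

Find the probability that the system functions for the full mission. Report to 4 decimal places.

0.9966

R(HPU pump) = exp(−0.00013 × 250) = 0.968022
R(flying lead) = exp(−0.0011 × 250) = 0.759572
R(topside master controller) = exp(−0.00011 × 250) = 0.972875
R(hydraulic accumulator) = exp(−0.0011 × 250) = 0.759572
R(directional control valve) = exp(−0.0011 × 250) = 0.759572
Parallel (HPU pump and flying lead): 1 − (1 − 0.968022)(1 − 0.759572) = 0.992312
Parallel (topside master controller and hydraulic accumulator): 1 − (1 − 0.972875)(1 − 0.759572) = 0.993478
Series ([0.992312] and [0.993478]): 0.992312 × 0.993478 = 0.985840
Parallel ([0.985840] and directional control valve): 1 − (1 − 0.985840)(1 − 0.759572) = 0.9966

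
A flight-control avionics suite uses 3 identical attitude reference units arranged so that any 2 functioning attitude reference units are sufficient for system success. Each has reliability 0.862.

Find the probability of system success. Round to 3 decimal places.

0.948

R = Σ_{i=2}^{3} C(3,i) p^i (1−p)^{3−i} with p = 0.862
C(3,2)·0.862^2·0.138^1 = 0.30762
C(3,3)·0.862^3·0.138^0 = 0.64050
Sum = 0.948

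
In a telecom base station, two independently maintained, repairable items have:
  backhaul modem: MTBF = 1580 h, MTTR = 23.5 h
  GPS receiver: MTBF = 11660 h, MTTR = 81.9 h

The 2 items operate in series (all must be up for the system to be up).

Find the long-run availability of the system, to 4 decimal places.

0.9785

A(backhaul modem) = MTBF/(MTBF+MTTR) = 1580/(1580+23.5) = 0.985345
A(GPS receiver) = MTBF/(MTBF+MTTR) = 11660/(11660+81.9) = 0.993025
Series availability: 0.985345 × 0.993025 = 0.9785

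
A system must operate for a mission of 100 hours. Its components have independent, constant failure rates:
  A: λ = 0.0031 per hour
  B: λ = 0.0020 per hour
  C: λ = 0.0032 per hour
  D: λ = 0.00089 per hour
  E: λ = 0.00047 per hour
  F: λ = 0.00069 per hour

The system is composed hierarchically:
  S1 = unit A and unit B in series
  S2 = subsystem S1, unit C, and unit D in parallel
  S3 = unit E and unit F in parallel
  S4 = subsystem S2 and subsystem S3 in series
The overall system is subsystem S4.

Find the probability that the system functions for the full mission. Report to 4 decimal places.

R(A) = exp(−0.0031 × 100) = 0.733447
R(B) = exp(−0.0020 × 100) = 0.818731
R(C) = exp(−0.0032 × 100) = 0.726149
R(D) = exp(−0.00089 × 100) = 0.914846
R(E) = exp(−0.00047 × 100) = 0.954087
R(F) = exp(−0.00069 × 100) = 0.933327
Series (A and B): 0.733447 × 0.818731 = 0.600496
Parallel ([0.600496], C, and D): 1 − (1 − 0.600496)(1 − 0.726149)(1 − 0.914846) = 0.990684
Parallel (E and F): 1 − (1 − 0.954087)(1 − 0.933327) = 0.996939
Series ([0.990684] and [0.996939]): 0.990684 × 0.996939 = 0.9877

0.9877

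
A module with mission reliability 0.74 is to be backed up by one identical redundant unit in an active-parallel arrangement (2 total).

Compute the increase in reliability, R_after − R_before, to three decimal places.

0.192

R_before = 0.74
R_after = 1 − (1 − 0.74)^2 = 0.932
ΔR = 0.932 − 0.74 = 0.192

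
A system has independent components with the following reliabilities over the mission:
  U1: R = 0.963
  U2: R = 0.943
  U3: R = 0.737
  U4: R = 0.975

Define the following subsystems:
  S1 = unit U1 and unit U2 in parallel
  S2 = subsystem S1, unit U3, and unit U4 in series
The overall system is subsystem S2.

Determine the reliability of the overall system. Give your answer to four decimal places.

0.7171

Parallel (U1 and U2): 1 − (1 − 0.963000)(1 − 0.943000) = 0.997891
Series ([0.997891], U3, and U4): 0.997891 × 0.737000 × 0.975000 = 0.7171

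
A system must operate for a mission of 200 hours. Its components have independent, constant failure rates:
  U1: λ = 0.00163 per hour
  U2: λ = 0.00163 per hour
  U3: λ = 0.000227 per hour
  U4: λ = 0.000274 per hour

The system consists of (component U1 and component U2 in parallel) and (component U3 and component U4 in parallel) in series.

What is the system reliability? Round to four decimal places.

R(U1) = exp(−0.00163 × 200) = 0.721805
R(U2) = exp(−0.00163 × 200) = 0.721805
R(U3) = exp(−0.000227 × 200) = 0.955615
R(U4) = exp(−0.000274 × 200) = 0.946674
Parallel (U1 and U2): 1 − (1 − 0.721805)(1 − 0.721805) = 0.922608
Parallel (U3 and U4): 1 − (1 − 0.955615)(1 − 0.946674) = 0.997633
Series ([0.922608] and [0.997633]): 0.922608 × 0.997633 = 0.9204

0.9204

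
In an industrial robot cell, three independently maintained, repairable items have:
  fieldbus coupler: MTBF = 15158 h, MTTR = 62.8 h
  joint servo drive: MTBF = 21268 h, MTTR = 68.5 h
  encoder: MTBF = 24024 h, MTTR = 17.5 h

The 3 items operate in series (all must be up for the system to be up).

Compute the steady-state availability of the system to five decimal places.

0.99195

A(fieldbus coupler) = MTBF/(MTBF+MTTR) = 15158/(15158+62.8) = 0.995874
A(joint servo drive) = MTBF/(MTBF+MTTR) = 21268/(21268+68.5) = 0.996790
A(encoder) = MTBF/(MTBF+MTTR) = 24024/(24024+17.5) = 0.999272
Series availability: 0.995874 × 0.996790 × 0.999272 = 0.99195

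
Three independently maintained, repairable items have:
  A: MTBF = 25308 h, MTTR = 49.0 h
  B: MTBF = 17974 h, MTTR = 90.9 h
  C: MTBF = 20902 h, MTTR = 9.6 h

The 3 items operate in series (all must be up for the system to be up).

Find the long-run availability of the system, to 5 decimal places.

0.99259

A(A) = MTBF/(MTBF+MTTR) = 25308/(25308+49.0) = 0.998068
A(B) = MTBF/(MTBF+MTTR) = 17974/(17974+90.9) = 0.994968
A(C) = MTBF/(MTBF+MTTR) = 20902/(20902+9.6) = 0.999541
Series availability: 0.998068 × 0.994968 × 0.999541 = 0.99259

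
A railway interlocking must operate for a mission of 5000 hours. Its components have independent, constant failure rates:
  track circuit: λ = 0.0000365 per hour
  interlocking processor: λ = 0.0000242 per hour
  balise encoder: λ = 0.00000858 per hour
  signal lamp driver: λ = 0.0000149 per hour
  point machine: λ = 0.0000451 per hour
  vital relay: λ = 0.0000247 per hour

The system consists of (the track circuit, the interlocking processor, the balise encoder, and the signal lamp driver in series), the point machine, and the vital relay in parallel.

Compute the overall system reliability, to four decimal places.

R(track circuit) = exp(−0.0000365 × 5000) = 0.833185
R(interlocking processor) = exp(−0.0000242 × 5000) = 0.886034
R(balise encoder) = exp(−0.00000858 × 5000) = 0.958007
R(signal lamp driver) = exp(−0.0000149 × 5000) = 0.928207
R(point machine) = exp(−0.0000451 × 5000) = 0.798117
R(vital relay) = exp(−0.0000247 × 5000) = 0.883822
Series (track circuit, interlocking processor, balise encoder, and signal lamp driver): 0.833185 × 0.886034 × 0.958007 × 0.928207 = 0.656456
Parallel ([0.656456], point machine, and vital relay): 1 − (1 − 0.656456)(1 − 0.798117)(1 − 0.883822) = 0.9919

0.9919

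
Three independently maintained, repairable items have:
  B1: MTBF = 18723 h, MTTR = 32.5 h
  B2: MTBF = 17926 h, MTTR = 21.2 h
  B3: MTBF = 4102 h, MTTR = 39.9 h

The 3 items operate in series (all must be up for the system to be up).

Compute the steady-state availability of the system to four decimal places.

A(B1) = MTBF/(MTBF+MTTR) = 18723/(18723+32.5) = 0.998267
A(B2) = MTBF/(MTBF+MTTR) = 17926/(17926+21.2) = 0.998819
A(B3) = MTBF/(MTBF+MTTR) = 4102/(4102+39.9) = 0.990367
Series availability: 0.998267 × 0.998819 × 0.990367 = 0.9875

0.9875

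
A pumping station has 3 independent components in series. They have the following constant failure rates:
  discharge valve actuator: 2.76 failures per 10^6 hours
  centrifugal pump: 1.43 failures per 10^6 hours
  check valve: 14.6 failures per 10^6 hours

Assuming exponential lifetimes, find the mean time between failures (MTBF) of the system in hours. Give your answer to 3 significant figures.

Series of exponential components: λ_sys = Σ λ_i
λ_sys = 0.00000276 + 0.00000143 + 0.0000146 = 1.8790e-05 /h
MTBF = 1 / λ_sys = 53200 h

53200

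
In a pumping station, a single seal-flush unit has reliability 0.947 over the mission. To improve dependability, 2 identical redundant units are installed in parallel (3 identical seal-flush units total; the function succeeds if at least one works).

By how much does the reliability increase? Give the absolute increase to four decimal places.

0.0529

R_before = 0.947
R_after = 1 − (1 − 0.947)^3 = 0.9999
ΔR = 0.9999 − 0.947 = 0.0529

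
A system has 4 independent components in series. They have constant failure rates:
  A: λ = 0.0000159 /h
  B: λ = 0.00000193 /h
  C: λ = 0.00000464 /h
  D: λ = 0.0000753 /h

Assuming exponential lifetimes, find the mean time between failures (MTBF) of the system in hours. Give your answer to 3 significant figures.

10200

Series of exponential components: λ_sys = Σ λ_i
λ_sys = 0.0000159 + 0.00000193 + 0.00000464 + 0.0000753 = 9.7770e-05 /h
MTBF = 1 / λ_sys = 10200 h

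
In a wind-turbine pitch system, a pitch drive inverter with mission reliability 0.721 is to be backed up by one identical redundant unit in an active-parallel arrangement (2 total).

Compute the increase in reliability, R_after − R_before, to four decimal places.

R_before = 0.721
R_after = 1 − (1 − 0.721)^2 = 0.9222
ΔR = 0.9222 − 0.721 = 0.2012

0.2012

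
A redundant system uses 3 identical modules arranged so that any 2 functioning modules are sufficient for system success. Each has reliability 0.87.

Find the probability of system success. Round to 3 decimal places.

0.954

R = Σ_{i=2}^{3} C(3,i) p^i (1−p)^{3−i} with p = 0.87
C(3,2)·0.87^2·0.13^1 = 0.29519
C(3,3)·0.87^3·0.13^0 = 0.65850
Sum = 0.954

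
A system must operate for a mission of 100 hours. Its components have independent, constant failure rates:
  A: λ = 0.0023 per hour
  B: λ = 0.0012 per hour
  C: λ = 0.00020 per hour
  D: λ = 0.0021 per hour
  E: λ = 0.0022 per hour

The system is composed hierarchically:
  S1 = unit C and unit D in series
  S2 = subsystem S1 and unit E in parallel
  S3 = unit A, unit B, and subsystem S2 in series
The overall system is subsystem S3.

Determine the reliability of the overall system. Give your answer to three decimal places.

0.676

R(A) = exp(−0.0023 × 100) = 0.79453
R(B) = exp(−0.0012 × 100) = 0.88692
R(C) = exp(−0.00020 × 100) = 0.98020
R(D) = exp(−0.0021 × 100) = 0.81058
R(E) = exp(−0.0022 × 100) = 0.80252
Series (C and D): 0.98020 × 0.81058 = 0.79453
Parallel ([0.79453] and E): 1 − (1 − 0.79453)(1 − 0.80252) = 0.95942
Series (A, B, and [0.95942]): 0.79453 × 0.88692 × 0.95942 = 0.676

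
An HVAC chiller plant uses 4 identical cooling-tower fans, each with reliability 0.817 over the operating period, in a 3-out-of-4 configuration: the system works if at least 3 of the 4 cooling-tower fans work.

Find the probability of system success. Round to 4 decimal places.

R = Σ_{i=3}^{4} C(4,i) p^i (1−p)^{4−i} with p = 0.817
C(4,3)·0.817^3·0.183^1 = 0.399188
C(4,4)·0.817^4·0.183^0 = 0.445542
Sum = 0.8447

0.8447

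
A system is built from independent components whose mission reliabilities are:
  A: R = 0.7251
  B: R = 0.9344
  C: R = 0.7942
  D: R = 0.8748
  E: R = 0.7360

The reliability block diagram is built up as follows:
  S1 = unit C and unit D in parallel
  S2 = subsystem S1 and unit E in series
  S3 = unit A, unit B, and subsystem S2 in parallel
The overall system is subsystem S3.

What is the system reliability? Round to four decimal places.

Parallel (C and D): 1 − (1 − 0.794200)(1 − 0.874800) = 0.974234
Series ([0.974234] and E): 0.974234 × 0.736000 = 0.717036
Parallel (A, B, and [0.717036]): 1 − (1 − 0.725100)(1 − 0.934400)(1 − 0.717036) = 0.9949

0.9949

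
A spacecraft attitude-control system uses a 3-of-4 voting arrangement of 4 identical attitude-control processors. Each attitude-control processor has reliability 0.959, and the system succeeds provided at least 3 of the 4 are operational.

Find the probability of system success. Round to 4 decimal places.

R = Σ_{i=3}^{4} C(4,i) p^i (1−p)^{4−i} with p = 0.959
C(4,3)·0.959^3·0.041^1 = 0.144644
C(4,4)·0.959^4·0.041^0 = 0.845813
Sum = 0.9905

0.9905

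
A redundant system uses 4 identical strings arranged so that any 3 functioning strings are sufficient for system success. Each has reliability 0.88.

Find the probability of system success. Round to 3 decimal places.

R = Σ_{i=3}^{4} C(4,i) p^i (1−p)^{4−i} with p = 0.88
C(4,3)·0.88^3·0.12^1 = 0.32711
C(4,4)·0.88^4·0.12^0 = 0.59970
Sum = 0.927

0.927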